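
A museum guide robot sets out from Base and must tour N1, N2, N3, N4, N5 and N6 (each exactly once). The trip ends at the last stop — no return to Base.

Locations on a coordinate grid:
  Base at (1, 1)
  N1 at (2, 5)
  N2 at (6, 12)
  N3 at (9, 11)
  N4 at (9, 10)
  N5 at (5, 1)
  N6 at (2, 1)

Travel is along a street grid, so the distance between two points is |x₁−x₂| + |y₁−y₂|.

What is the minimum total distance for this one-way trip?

There are 6! = 720 possible orderings.
Base→N1→N2→N3→N4→N5→N6: 5+11+4+1+13+3 = 37
Base→N1→N2→N3→N4→N6→N5: 5+11+4+1+16+3 = 40
Base→N1→N2→N3→N5→N4→N6: 5+11+4+14+13+16 = 63
Base→N1→N2→N3→N5→N6→N4: 5+11+4+14+3+16 = 53
Base→N1→N2→N3→N6→N4→N5: 5+11+4+17+16+13 = 66
Base→N1→N2→N3→N6→N5→N4: 5+11+4+17+3+13 = 53
Base→N1→N2→N4→N3→N5→N6: 5+11+5+1+14+3 = 39
Base→N1→N2→N4→N3→N6→N5: 5+11+5+1+17+3 = 42
… (712 more)
Base→N5→N6→N1→N2→N3→N4: 4+3+4+11+4+1 = 27  ← best
The minimum is 27.
One shortest path: Base → N5 → N6 → N1 → N2 → N3 → N4.

Shortest open route: 27.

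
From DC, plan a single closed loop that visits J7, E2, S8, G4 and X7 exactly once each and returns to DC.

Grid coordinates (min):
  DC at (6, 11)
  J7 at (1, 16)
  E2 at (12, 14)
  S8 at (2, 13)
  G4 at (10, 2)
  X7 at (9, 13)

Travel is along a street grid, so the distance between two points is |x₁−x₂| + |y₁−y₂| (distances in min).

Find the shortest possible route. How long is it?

Shortest round trip = 52 min.

DC → J7 → E2 → S8 → G4 → X7 → DC: 10+13+11+19+12+5 = 70
DC → J7 → E2 → S8 → X7 → G4 → DC: 10+13+11+7+12+13 = 66
DC → J7 → E2 → G4 → S8 → X7 → DC: 10+13+14+19+7+5 = 68
DC → J7 → E2 → G4 → X7 → S8 → DC: 10+13+14+12+7+6 = 62
DC → J7 → E2 → X7 → S8 → G4 → DC: 10+13+4+7+19+13 = 66
DC → J7 → E2 → X7 → G4 → S8 → DC: 10+13+4+12+19+6 = 64
DC → J7 → S8 → E2 → G4 → X7 → DC: 10+4+11+14+12+5 = 56
DC → J7 → S8 → E2 → X7 → G4 → DC: 10+4+11+4+12+13 = 54
DC → J7 → S8 → G4 → E2 → X7 → DC: 10+4+19+14+4+5 = 56
DC → J7 → S8 → G4 → X7 → E2 → DC: 10+4+19+12+4+9 = 58
DC → J7 → S8 → X7 → E2 → G4 → DC: 10+4+7+4+14+13 = 52
DC → J7 → S8 → X7 → G4 → E2 → DC: 10+4+7+12+14+9 = 56
DC → J7 → G4 → E2 → S8 → X7 → DC: 10+23+14+11+7+5 = 70
DC → J7 → G4 → E2 → X7 → S8 → DC: 10+23+14+4+7+6 = 64
… (46 more)
The minimum is 52.
One optimal route: DC → J7 → S8 → X7 → E2 → G4 → DC (or its reverse).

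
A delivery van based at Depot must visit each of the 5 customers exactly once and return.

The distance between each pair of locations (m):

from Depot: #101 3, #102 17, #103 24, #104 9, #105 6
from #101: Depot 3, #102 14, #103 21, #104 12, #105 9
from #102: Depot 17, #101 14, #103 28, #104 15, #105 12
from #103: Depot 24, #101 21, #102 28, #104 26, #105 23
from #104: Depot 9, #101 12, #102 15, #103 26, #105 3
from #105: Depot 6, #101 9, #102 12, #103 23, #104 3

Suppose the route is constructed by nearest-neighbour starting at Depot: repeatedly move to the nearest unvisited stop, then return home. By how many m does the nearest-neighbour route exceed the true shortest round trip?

Excess over optimum: 6 m.

Depot: #101=3, #105=6, #104=9, #102=17, #103=24 ⇒ #101
#101: #105=9, #104=12, #102=14, #103=21 ⇒ #105
#105: #104=3, #102=12, #103=23 ⇒ #104
#104: #102=15, #103=26 ⇒ #102
#102: #103=28 ⇒ #103
NN route Depot → #101 → #105 → #104 → #102 → #103 → Depot costs 82.
Optimal: Depot → #101 → #103 → #102 → #104 → #105 → Depot costs 76 (by enumerating all 60 distinct tours).
Excess = 82 − 76 = 6.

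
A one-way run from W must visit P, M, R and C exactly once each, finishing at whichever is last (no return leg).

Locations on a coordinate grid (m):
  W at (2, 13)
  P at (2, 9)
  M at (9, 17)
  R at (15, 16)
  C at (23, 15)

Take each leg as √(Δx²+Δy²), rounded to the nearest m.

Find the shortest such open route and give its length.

There are 4! = 24 possible orderings.
W→P→M→R→C: 4+11+6+8 = 29
W→P→M→C→R: 4+11+14+8 = 37
W→P→R→M→C: 4+15+6+14 = 39
W→P→R→C→M: 4+15+8+14 = 41
W→P→C→M→R: 4+22+14+6 = 46
W→P→C→R→M: 4+22+8+6 = 40
W→M→P→R→C: 8+11+15+8 = 42
W→M→P→C→R: 8+11+22+8 = 49
W→M→R→P→C: 8+6+15+22 = 51
W→M→R→C→P: 8+6+8+22 = 44
W→M→C→P→R: 8+14+22+15 = 59
W→M→C→R→P: 8+14+8+15 = 45
W→R→P→M→C: 13+15+11+14 = 53
W→R→P→C→M: 13+15+22+14 = 64
… (10 more)
The minimum is 29.
One shortest path: W → P → M → R → C.

Shortest open route: 29 m.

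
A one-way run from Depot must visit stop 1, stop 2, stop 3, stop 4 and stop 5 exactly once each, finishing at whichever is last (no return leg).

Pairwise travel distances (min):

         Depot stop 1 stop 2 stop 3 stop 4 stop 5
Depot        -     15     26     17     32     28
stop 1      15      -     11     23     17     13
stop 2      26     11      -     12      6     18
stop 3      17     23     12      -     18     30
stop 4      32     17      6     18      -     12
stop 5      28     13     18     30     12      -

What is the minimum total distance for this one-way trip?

There are 5! = 120 possible orderings.
Depot → stop 1 → stop 2 → stop 3 → stop 4 → stop 5: 15+11+12+18+12 = 68
Depot → stop 1 → stop 2 → stop 3 → stop 5 → stop 4: 15+11+12+30+12 = 80
Depot → stop 1 → stop 2 → stop 4 → stop 3 → stop 5: 15+11+6+18+30 = 80
Depot → stop 1 → stop 2 → stop 4 → stop 5 → stop 3: 15+11+6+12+30 = 74
Depot → stop 1 → stop 2 → stop 5 → stop 3 → stop 4: 15+11+18+30+18 = 92
Depot → stop 1 → stop 2 → stop 5 → stop 4 → stop 3: 15+11+18+12+18 = 74
Depot → stop 1 → stop 3 → stop 2 → stop 4 → stop 5: 15+23+12+6+12 = 68
Depot → stop 1 → stop 3 → stop 2 → stop 5 → stop 4: 15+23+12+18+12 = 80
Depot → stop 1 → stop 3 → stop 4 → stop 2 → stop 5: 15+23+18+6+18 = 80
Depot → stop 1 → stop 3 → stop 4 → stop 5 → stop 2: 15+23+18+12+18 = 86
Depot → stop 1 → stop 3 → stop 5 → stop 2 → stop 4: 15+23+30+18+6 = 92
Depot → stop 1 → stop 3 → stop 5 → stop 4 → stop 2: 15+23+30+12+6 = 86
Depot → stop 1 → stop 4 → stop 2 → stop 3 → stop 5: 15+17+6+12+30 = 80
Depot → stop 1 → stop 4 → stop 2 → stop 5 → stop 3: 15+17+6+18+30 = 86
… (106 more)
Depot → stop 1 → stop 5 → stop 4 → stop 2 → stop 3: 15+13+12+6+12 = 58  ← best
The minimum is 58.
One shortest path: Depot → stop 1 → stop 5 → stop 4 → stop 2 → stop 3.

58 min — the minimum one-way total.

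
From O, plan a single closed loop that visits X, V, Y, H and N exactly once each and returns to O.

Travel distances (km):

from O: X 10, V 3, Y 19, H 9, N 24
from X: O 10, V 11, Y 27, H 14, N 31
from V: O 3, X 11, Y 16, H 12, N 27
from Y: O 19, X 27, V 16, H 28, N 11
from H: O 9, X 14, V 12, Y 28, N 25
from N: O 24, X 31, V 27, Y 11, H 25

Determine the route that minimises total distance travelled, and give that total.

There are 60 distinct closed tours to check (reversals are equivalent).
O-X-V-Y-H-N-O: 10+11+16+28+25+24 = 114
O-X-V-Y-N-H-O: 10+11+16+11+25+9 = 82
O-X-V-H-Y-N-O: 10+11+12+28+11+24 = 96
O-X-V-H-N-Y-O: 10+11+12+25+11+19 = 88
O-X-V-N-Y-H-O: 10+11+27+11+28+9 = 96
O-X-V-N-H-Y-O: 10+11+27+25+28+19 = 120
O-X-Y-V-H-N-O: 10+27+16+12+25+24 = 114
O-X-Y-V-N-H-O: 10+27+16+27+25+9 = 114
O-X-Y-H-V-N-O: 10+27+28+12+27+24 = 128
O-X-Y-H-N-V-O: 10+27+28+25+27+3 = 120
O-X-Y-N-V-H-O: 10+27+11+27+12+9 = 96
O-X-Y-N-H-V-O: 10+27+11+25+12+3 = 88
O-X-H-V-Y-N-O: 10+14+12+16+11+24 = 87
O-X-H-V-N-Y-O: 10+14+12+27+11+19 = 93
… (46 more)
O-X-H-N-Y-V-O: 10+14+25+11+16+3 = 79  ← best
The minimum is 79.
One optimal route: O → X → H → N → Y → V → O (or its reverse).

Minimum total distance: 79 km.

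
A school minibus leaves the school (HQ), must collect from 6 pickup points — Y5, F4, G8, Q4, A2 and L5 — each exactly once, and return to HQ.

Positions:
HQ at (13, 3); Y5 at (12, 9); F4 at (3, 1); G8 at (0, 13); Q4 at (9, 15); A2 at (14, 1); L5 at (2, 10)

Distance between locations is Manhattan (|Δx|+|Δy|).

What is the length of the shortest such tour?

56 — the shortest possible round trip.

With 6 stops there are 6!/2 = 360 distinct round trips (a route and its reverse cost the same).
HQ-Y5-F4-G8-Q4-A2-L5-HQ: 7+17+15+11+19+21+18 = 108
HQ-Y5-F4-G8-Q4-L5-A2-HQ: 7+17+15+11+12+21+3 = 86
HQ-Y5-F4-G8-A2-Q4-L5-HQ: 7+17+15+26+19+12+18 = 114
HQ-Y5-F4-G8-A2-L5-Q4-HQ: 7+17+15+26+21+12+16 = 114
HQ-Y5-F4-G8-L5-Q4-A2-HQ: 7+17+15+5+12+19+3 = 78
HQ-Y5-F4-G8-L5-A2-Q4-HQ: 7+17+15+5+21+19+16 = 100
HQ-Y5-F4-Q4-G8-A2-L5-HQ: 7+17+20+11+26+21+18 = 120
HQ-Y5-F4-Q4-G8-L5-A2-HQ: 7+17+20+11+5+21+3 = 84
… (352 more)
HQ-Y5-Q4-G8-L5-F4-A2-HQ: 7+9+11+5+10+11+3 = 56  ← best
The minimum is 56.
One optimal route: HQ → Y5 → Q4 → G8 → L5 → F4 → A2 → HQ (or its reverse).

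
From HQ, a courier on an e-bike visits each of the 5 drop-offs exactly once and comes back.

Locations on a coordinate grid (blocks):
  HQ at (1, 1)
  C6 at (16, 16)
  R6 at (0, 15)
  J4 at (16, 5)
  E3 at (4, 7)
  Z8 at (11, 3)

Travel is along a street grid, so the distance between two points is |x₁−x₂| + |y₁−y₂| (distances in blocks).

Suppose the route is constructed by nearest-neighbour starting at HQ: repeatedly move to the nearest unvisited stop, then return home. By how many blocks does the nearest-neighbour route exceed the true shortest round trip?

2 blocks longer than the optimal tour.

From HQ: E3=9, Z8=12, R6=15, J4=19, C6=30 → choose E3 (9).
From E3: Z8=11, R6=12, J4=14, C6=21 → choose Z8 (11).
From Z8: J4=7, C6=18, R6=23 → choose J4 (7).
From J4: C6=11, R6=26 → choose C6 (11).
From C6: R6=17 → choose R6 (17).
NN route HQ → E3 → Z8 → J4 → C6 → R6 → HQ costs 70.
Optimal: HQ → E3 → R6 → C6 → J4 → Z8 → HQ costs 68 (by enumerating all 60 distinct tours).
Excess = 70 − 68 = 2.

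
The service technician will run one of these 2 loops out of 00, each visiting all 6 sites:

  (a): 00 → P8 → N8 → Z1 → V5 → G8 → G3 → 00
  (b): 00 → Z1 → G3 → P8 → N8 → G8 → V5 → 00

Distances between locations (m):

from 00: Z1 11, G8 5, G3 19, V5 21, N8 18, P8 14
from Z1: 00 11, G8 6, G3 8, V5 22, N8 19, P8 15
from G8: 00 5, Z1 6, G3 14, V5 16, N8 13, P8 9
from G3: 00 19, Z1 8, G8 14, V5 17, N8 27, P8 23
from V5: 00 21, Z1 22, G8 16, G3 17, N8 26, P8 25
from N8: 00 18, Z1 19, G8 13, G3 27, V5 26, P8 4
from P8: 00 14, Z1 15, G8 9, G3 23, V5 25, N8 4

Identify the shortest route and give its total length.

(a): 14 + 4 + 19 + 22 + 16 + 14 + 19 = 108
(b): 11 + 8 + 23 + 4 + 13 + 16 + 21 = 96

Shortest is (b), total 96 m.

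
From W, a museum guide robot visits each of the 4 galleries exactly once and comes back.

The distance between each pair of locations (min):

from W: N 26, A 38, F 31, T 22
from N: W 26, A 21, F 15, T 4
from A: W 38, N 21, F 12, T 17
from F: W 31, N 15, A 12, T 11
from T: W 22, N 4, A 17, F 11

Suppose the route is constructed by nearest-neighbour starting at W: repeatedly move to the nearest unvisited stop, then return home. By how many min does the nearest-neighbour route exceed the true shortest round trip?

The nearest-neighbour route is 1 min longer than optimal.

From W: T=22, N=26, F=31, A=38 → choose T (22).
From T: N=4, F=11, A=17 → choose N (4).
From N: F=15, A=21 → choose F (15).
From F: A=12 → choose A (12).
NN route W → T → N → F → A → W costs 91.
Optimal: W → N → T → A → F → W costs 90 (by enumerating all 12 distinct tours).
Excess = 91 − 90 = 1.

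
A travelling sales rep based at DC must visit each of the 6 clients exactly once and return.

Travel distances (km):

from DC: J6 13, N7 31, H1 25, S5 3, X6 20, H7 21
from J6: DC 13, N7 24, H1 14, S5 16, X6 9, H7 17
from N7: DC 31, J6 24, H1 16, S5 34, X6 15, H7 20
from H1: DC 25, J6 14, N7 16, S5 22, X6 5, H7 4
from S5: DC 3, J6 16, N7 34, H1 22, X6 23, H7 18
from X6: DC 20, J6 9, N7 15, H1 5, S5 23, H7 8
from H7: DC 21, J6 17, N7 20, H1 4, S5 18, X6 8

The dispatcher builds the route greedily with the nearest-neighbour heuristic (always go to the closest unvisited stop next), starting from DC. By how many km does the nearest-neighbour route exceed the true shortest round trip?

Excess over optimum: 10 km.

From DC: S5=3, J6=13, X6=20, H7=21, H1=25, N7=31 → choose S5 (3).
From S5: J6=16, H7=18, H1=22, X6=23, N7=34 → choose J6 (16).
From J6: X6=9, H1=14, H7=17, N7=24 → choose X6 (9).
From X6: H1=5, H7=8, N7=15 → choose H1 (5).
From H1: H7=4, N7=16 → choose H7 (4).
From H7: N7=20 → choose N7 (20).
NN route DC → S5 → J6 → X6 → H1 → H7 → N7 → DC costs 88.
Optimal: DC → J6 → X6 → N7 → H1 → H7 → S5 → DC costs 78 (by enumerating all 360 distinct tours).
Excess = 88 − 78 = 10.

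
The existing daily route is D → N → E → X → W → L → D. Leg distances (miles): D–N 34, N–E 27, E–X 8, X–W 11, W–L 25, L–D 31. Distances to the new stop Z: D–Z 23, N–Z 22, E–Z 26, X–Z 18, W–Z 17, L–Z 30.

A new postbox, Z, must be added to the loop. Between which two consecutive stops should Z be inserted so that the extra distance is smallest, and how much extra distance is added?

Adding 11 miles by placing Z on the D–N leg.

Insertion cost between consecutive stops i–j is d(i,Z) + d(Z,j) − d(i,j):
  between D and N: 23 + 22 − 34 = 11
  between N and E: 22 + 26 − 27 = 21
  between E and X: 26 + 18 − 8 = 36
  between X and W: 18 + 17 − 11 = 24
  between W and L: 17 + 30 − 25 = 22
  between L and D: 30 + 23 − 31 = 22
Cheapest insertion is between D and N, adding 11.
New total = 136 + 11 = 147.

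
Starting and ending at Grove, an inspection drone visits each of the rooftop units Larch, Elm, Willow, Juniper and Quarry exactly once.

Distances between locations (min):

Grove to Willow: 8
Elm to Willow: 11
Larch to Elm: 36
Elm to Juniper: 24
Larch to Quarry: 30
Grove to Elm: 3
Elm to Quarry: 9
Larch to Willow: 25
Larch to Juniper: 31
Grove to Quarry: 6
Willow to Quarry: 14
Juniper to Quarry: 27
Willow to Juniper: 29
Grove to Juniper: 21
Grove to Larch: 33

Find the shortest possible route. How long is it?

With 5 stops there are 5!/2 = 60 distinct round trips (a route and its reverse cost the same).
Grove → Larch → Elm → Willow → Juniper → Quarry → Grove: 33+36+11+29+27+6 = 142
Grove → Larch → Elm → Willow → Quarry → Juniper → Grove: 33+36+11+14+27+21 = 142
Grove → Larch → Elm → Juniper → Willow → Quarry → Grove: 33+36+24+29+14+6 = 142
Grove → Larch → Elm → Juniper → Quarry → Willow → Grove: 33+36+24+27+14+8 = 142
Grove → Larch → Elm → Quarry → Willow → Juniper → Grove: 33+36+9+14+29+21 = 142
Grove → Larch → Elm → Quarry → Juniper → Willow → Grove: 33+36+9+27+29+8 = 142
Grove → Larch → Willow → Elm → Juniper → Quarry → Grove: 33+25+11+24+27+6 = 126
Grove → Larch → Willow → Elm → Quarry → Juniper → Grove: 33+25+11+9+27+21 = 126
Grove → Larch → Willow → Juniper → Elm → Quarry → Grove: 33+25+29+24+9+6 = 126
Grove → Larch → Willow → Juniper → Quarry → Elm → Grove: 33+25+29+27+9+3 = 126
Grove → Larch → Willow → Quarry → Elm → Juniper → Grove: 33+25+14+9+24+21 = 126
Grove → Larch → Willow → Quarry → Juniper → Elm → Grove: 33+25+14+27+24+3 = 126
Grove → Larch → Juniper → Elm → Willow → Quarry → Grove: 33+31+24+11+14+6 = 119
Grove → Larch → Juniper → Elm → Quarry → Willow → Grove: 33+31+24+9+14+8 = 119
… (46 more)
Grove → Elm → Willow → Larch → Juniper → Quarry → Grove: 3+11+25+31+27+6 = 103  ← best
The minimum is 103.
One optimal route: Grove → Elm → Willow → Larch → Juniper → Quarry → Grove (or its reverse).

Minimum total distance: 103 min.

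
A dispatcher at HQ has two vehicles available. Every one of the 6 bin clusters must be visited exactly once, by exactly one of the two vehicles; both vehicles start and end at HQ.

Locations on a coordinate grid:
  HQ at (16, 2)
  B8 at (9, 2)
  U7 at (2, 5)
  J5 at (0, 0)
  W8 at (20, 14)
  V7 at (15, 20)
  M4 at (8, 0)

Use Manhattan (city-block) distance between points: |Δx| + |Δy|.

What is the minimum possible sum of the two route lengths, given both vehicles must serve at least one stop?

Try each way of splitting the stops between the two vehicles (each non-empty) and, for each split, find the best tour for each vehicle:
  {B8} + {U7, J5, W8, V7, M4}: 14 + 80 = 94
  {U7} + {B8, J5, W8, V7, M4}: 34 + 80 = 114
  {B8, U7} + {J5, W8, V7, M4}: 34 + 80 = 114
  {J5} + {B8, U7, W8, V7, M4}: 36 + 76 = 112
  {B8, J5} + {U7, W8, V7, M4}: 36 + 76 = 112
  {U7, J5} + {B8, W8, V7, M4}: 42 + 64 = 106
  … (31 splits in total)
  {W8, V7} + {B8, U7, J5, M4}: 46 + 42 = 88  ← best
Best: vehicle 1 HQ → W8 → V7 → HQ = 46; vehicle 2 HQ → B8 → U7 → J5 → M4 → HQ = 42; combined 88.

88 — the smallest possible combined total.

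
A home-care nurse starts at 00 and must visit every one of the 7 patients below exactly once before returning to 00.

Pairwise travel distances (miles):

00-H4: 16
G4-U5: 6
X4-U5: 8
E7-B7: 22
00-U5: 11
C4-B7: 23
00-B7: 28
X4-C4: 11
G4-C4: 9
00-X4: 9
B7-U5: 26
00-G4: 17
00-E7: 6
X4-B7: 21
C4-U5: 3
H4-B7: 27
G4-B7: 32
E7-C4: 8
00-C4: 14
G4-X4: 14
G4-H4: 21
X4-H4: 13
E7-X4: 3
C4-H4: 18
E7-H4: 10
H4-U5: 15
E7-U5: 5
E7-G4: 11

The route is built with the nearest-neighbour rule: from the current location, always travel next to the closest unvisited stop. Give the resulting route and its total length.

Total distance 105 miles via the nearest-neighbour route 00 → E7 → X4 → U5 → C4 → G4 → H4 → B7 → 00.

From 00: distances to unvisited — E7=6, X4=9, U5=11, C4=14, H4=16, G4=17, B7=28. Nearest is E7 (6).
From E7: distances to unvisited — X4=3, U5=5, C4=8, H4=10, G4=11, B7=22. Nearest is X4 (3).
From X4: distances to unvisited — U5=8, C4=11, H4=13, G4=14, B7=21. Nearest is U5 (8).
From U5: distances to unvisited — C4=3, G4=6, H4=15, B7=26. Nearest is C4 (3).
From C4: distances to unvisited — G4=9, H4=18, B7=23. Nearest is G4 (9).
From G4: distances to unvisited — H4=21, B7=32. Nearest is H4 (21).
From H4: distances to unvisited — B7=27. Nearest is B7 (27).
Return B7→00: 28.
Total = 6 + 3 + 8 + 3 + 9 + 21 + 27 + 28 = 105.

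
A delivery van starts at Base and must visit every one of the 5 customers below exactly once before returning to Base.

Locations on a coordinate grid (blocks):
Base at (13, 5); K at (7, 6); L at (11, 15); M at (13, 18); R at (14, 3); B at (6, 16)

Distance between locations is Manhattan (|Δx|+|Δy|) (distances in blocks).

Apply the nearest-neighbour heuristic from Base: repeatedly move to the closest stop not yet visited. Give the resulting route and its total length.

At Base the remaining stops are R 3, K 7, L 12, M 13, B 18; go to R.
At R the remaining stops are K 10, L 15, M 16, B 21; go to K.
At K the remaining stops are B 11, L 13, M 18; go to B.
At B the remaining stops are L 6, M 9; go to L.
At L the remaining stops are M 5; go to M.
Return M→Base: 13.
Total = 3 + 10 + 11 + 6 + 5 + 13 = 48.

Total distance 48 blocks via the nearest-neighbour route Base → R → K → B → L → M → Base.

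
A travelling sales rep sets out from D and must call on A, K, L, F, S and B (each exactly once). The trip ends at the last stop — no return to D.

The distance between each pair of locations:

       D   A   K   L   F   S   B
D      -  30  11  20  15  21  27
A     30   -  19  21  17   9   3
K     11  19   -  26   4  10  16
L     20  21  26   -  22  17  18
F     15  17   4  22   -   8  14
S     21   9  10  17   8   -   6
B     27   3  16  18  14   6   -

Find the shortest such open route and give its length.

53 — the minimum one-way total.

There are 6! = 720 possible orderings.
D→A→K→L→F→S→B: 30+19+26+22+8+6 = 111
D→A→K→L→F→B→S: 30+19+26+22+14+6 = 117
D→A→K→L→S→F→B: 30+19+26+17+8+14 = 114
D→A→K→L→S→B→F: 30+19+26+17+6+14 = 112
D→A→K→L→B→F→S: 30+19+26+18+14+8 = 115
D→A→K→L→B→S→F: 30+19+26+18+6+8 = 107
D→A→K→F→L→S→B: 30+19+4+22+17+6 = 98
D→A→K→F→L→B→S: 30+19+4+22+18+6 = 99
… (712 more)
D→K→F→S→A→B→L: 11+4+8+9+3+18 = 53  ← best
The minimum is 53.
One shortest path: D → K → F → S → A → B → L.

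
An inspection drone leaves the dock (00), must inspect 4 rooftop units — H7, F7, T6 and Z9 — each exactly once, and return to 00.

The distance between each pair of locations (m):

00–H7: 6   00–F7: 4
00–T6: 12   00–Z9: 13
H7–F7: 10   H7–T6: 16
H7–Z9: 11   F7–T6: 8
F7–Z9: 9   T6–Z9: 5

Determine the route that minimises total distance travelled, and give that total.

There are 12 distinct closed tours to check (reversals are equivalent).
00→H7→F7→T6→Z9→00: 6+10+8+5+13 = 42
00→H7→F7→Z9→T6→00: 6+10+9+5+12 = 42
00→H7→T6→F7→Z9→00: 6+16+8+9+13 = 52
00→H7→T6→Z9→F7→00: 6+16+5+9+4 = 40
00→H7→Z9→F7→T6→00: 6+11+9+8+12 = 46
00→H7→Z9→T6→F7→00: 6+11+5+8+4 = 34
00→F7→H7→T6→Z9→00: 4+10+16+5+13 = 48
00→F7→H7→Z9→T6→00: 4+10+11+5+12 = 42
00→F7→T6→H7→Z9→00: 4+8+16+11+13 = 52
00→F7→Z9→H7→T6→00: 4+9+11+16+12 = 52
00→T6→H7→F7→Z9→00: 12+16+10+9+13 = 60
00→T6→F7→H7→Z9→00: 12+8+10+11+13 = 54
The minimum is 34.
One optimal route: 00 → H7 → Z9 → T6 → F7 → 00 (or its reverse).

Minimum total distance: 34 m.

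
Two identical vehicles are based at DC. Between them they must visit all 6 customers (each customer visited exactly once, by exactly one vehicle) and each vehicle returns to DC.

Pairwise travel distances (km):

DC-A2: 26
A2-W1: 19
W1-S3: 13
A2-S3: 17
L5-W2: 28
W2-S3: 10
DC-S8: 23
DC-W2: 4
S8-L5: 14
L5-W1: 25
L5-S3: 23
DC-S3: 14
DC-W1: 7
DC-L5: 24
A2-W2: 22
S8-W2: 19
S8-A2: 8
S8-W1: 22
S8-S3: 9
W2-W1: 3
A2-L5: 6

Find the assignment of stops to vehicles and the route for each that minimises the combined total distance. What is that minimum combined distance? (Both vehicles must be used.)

Minimum combined distance: 75 km.

There are 2^5 − 1 = 31 ways to divide the 6 stops into two non-empty groups. For each, the best each vehicle can do is its own shortest tour through its group:
  {S8} + {A2, L5, W2, W1, S3}: 46 + 67 = 113
  {A2} + {S8, L5, W2, W1, S3}: 52 + 67 = 119
  {S8, A2} + {L5, W2, W1, S3}: 57 + 67 = 124
  {L5} + {S8, A2, W2, W1, S3}: 48 + 57 = 105
  {S8, L5} + {A2, W2, W1, S3}: 61 + 57 = 118
  {A2, L5} + {S8, W2, W1, S3}: 56 + 52 = 108
  … (31 splits in total)
  {W2} + {S8, A2, L5, W1, S3}: 8 + 67 = 75  ← best
Best: vehicle 1 DC → W2 → DC = 8; vehicle 2 DC → L5 → A2 → S8 → S3 → W1 → DC = 67; combined 75.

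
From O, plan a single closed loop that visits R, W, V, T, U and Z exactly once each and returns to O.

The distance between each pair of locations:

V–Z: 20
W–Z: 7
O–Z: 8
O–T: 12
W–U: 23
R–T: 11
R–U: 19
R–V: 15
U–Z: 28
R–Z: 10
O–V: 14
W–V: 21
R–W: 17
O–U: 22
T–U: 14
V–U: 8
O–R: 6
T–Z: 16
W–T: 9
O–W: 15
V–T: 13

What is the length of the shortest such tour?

Minimum total distance: 67.

There are 360 distinct closed tours to check (reversals are equivalent).
O-R-W-V-T-U-Z-O: 6+17+21+13+14+28+8 = 107
O-R-W-V-T-Z-U-O: 6+17+21+13+16+28+22 = 123
O-R-W-V-U-T-Z-O: 6+17+21+8+14+16+8 = 90
O-R-W-V-U-Z-T-O: 6+17+21+8+28+16+12 = 108
O-R-W-V-Z-T-U-O: 6+17+21+20+16+14+22 = 116
O-R-W-V-Z-U-T-O: 6+17+21+20+28+14+12 = 118
O-R-W-T-V-U-Z-O: 6+17+9+13+8+28+8 = 89
O-R-W-T-V-Z-U-O: 6+17+9+13+20+28+22 = 115
… (352 more)
O-R-V-U-T-W-Z-O: 6+15+8+14+9+7+8 = 67  ← best
The minimum is 67.
One optimal route: O → R → V → U → T → W → Z → O (or its reverse).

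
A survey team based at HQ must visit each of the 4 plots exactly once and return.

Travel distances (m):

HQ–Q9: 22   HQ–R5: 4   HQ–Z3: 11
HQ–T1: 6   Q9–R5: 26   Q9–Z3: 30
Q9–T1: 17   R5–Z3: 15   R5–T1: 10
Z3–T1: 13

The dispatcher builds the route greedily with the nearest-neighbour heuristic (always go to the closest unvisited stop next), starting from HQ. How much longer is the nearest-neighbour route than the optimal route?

8 m longer than the optimal tour.

From HQ: R5=4, T1=6, Z3=11, Q9=22 → choose R5 (4).
From R5: T1=10, Z3=15, Q9=26 → choose T1 (10).
From T1: Z3=13, Q9=17 → choose Z3 (13).
From Z3: Q9=30 → choose Q9 (30).
NN route HQ → R5 → T1 → Z3 → Q9 → HQ costs 79.
Optimal: HQ → Q9 → T1 → Z3 → R5 → HQ costs 71 (by enumerating all 12 distinct tours).
Excess = 79 − 71 = 8.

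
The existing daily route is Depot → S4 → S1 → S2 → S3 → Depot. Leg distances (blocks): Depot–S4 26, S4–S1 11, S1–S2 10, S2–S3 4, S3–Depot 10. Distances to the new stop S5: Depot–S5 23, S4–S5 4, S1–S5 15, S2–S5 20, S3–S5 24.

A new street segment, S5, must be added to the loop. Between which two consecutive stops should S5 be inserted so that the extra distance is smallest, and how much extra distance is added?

Insertion cost between consecutive stops i–j is d(i,S5) + d(S5,j) − d(i,j):
  between Depot and S4: 23 + 4 − 26 = 1
  between S4 and S1: 4 + 15 − 11 = 8
  between S1 and S2: 15 + 20 − 10 = 25
  between S2 and S3: 20 + 24 − 4 = 40
  between S3 and Depot: 24 + 23 − 10 = 37
Cheapest insertion is between Depot and S4, adding 1.
New total = 61 + 1 = 62.

+1 blocks — insert S5 between Depot and S4.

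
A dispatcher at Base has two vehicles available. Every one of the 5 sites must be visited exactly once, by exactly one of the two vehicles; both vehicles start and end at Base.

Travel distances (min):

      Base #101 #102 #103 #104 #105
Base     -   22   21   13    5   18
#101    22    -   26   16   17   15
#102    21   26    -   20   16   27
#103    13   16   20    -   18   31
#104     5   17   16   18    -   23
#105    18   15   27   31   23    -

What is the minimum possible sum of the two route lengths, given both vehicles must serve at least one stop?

Check every non-empty split of the stops between the two vehicles; for each half take its own optimal tour:
  {#101} + {#102, #103, #104, #105}: 44 + 88 = 132
  {#102} + {#101, #103, #104, #105}: 42 + 72 = 114
  {#101, #102} + {#103, #104, #105}: 69 + 72 = 141
  {#103} + {#101, #102, #104, #105}: 26 + 80 = 106
  {#101, #103} + {#102, #104, #105}: 51 + 66 = 117
  {#102, #103} + {#101, #104, #105}: 54 + 55 = 109
  … (15 splits in total)
  {#104} + {#101, #102, #103, #105}: 10 + 90 = 100  ← best
Best: vehicle 1 Base → #104 → Base = 10; vehicle 2 Base → #102 → #103 → #101 → #105 → Base = 90; combined 100.

Minimum combined distance: 100 min.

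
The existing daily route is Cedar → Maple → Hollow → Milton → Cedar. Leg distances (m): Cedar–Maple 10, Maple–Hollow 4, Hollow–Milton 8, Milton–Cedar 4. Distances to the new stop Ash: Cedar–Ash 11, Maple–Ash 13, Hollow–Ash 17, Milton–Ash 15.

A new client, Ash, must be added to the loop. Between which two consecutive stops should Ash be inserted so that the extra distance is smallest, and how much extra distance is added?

Adding 14 m by placing Ash on the Cedar–Maple leg.

Insertion cost between consecutive stops i–j is d(i,Ash) + d(Ash,j) − d(i,j):
  between Cedar and Maple: 11 + 13 − 10 = 14
  between Maple and Hollow: 13 + 17 − 4 = 26
  between Hollow and Milton: 17 + 15 − 8 = 24
  between Milton and Cedar: 15 + 11 − 4 = 22
Cheapest insertion is between Cedar and Maple, adding 14.
New total = 26 + 14 = 40.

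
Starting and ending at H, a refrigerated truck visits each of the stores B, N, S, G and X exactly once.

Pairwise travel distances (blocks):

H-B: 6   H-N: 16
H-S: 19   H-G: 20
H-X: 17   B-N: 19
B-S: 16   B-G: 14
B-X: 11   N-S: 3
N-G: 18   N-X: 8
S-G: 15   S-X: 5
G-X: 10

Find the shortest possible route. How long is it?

H-B-N-S-G-X-H: 6+19+3+15+10+17 = 70
H-B-N-S-X-G-H: 6+19+3+5+10+20 = 63
H-B-N-G-S-X-H: 6+19+18+15+5+17 = 80
H-B-N-G-X-S-H: 6+19+18+10+5+19 = 77
H-B-N-X-S-G-H: 6+19+8+5+15+20 = 73
H-B-N-X-G-S-H: 6+19+8+10+15+19 = 77
H-B-S-N-G-X-H: 6+16+3+18+10+17 = 70
H-B-S-N-X-G-H: 6+16+3+8+10+20 = 63
H-B-S-G-N-X-H: 6+16+15+18+8+17 = 80
H-B-S-G-X-N-H: 6+16+15+10+8+16 = 71
H-B-S-X-N-G-H: 6+16+5+8+18+20 = 73
H-B-S-X-G-N-H: 6+16+5+10+18+16 = 71
H-B-G-N-S-X-H: 6+14+18+3+5+17 = 63
H-B-G-N-X-S-H: 6+14+18+8+5+19 = 70
… (46 more)
H-B-G-X-S-N-H: 6+14+10+5+3+16 = 54  ← best
The minimum is 54.
One optimal route: H → B → G → X → S → N → H (or its reverse).

54 blocks — the shortest possible round trip.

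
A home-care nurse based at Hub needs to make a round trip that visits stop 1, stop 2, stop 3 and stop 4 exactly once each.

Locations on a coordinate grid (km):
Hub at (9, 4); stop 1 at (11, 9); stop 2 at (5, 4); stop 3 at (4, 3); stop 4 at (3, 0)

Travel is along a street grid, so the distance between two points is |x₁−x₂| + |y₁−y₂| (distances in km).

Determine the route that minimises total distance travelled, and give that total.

Shortest round trip = 34 km.

With 4 stops there are 4!/2 = 12 distinct round trips (a route and its reverse cost the same).
Hub-stop 1-stop 2-stop 3-stop 4-Hub: 7+11+2+4+10 = 34
Hub-stop 1-stop 2-stop 4-stop 3-Hub: 7+11+6+4+6 = 34
Hub-stop 1-stop 3-stop 2-stop 4-Hub: 7+13+2+6+10 = 38
Hub-stop 1-stop 3-stop 4-stop 2-Hub: 7+13+4+6+4 = 34
Hub-stop 1-stop 4-stop 2-stop 3-Hub: 7+17+6+2+6 = 38
Hub-stop 1-stop 4-stop 3-stop 2-Hub: 7+17+4+2+4 = 34
Hub-stop 2-stop 1-stop 3-stop 4-Hub: 4+11+13+4+10 = 42
Hub-stop 2-stop 1-stop 4-stop 3-Hub: 4+11+17+4+6 = 42
Hub-stop 2-stop 3-stop 1-stop 4-Hub: 4+2+13+17+10 = 46
Hub-stop 2-stop 4-stop 1-stop 3-Hub: 4+6+17+13+6 = 46
Hub-stop 3-stop 1-stop 2-stop 4-Hub: 6+13+11+6+10 = 46
Hub-stop 3-stop 2-stop 1-stop 4-Hub: 6+2+11+17+10 = 46
The minimum is 34.
One optimal route: Hub → stop 1 → stop 2 → stop 3 → stop 4 → Hub (or its reverse).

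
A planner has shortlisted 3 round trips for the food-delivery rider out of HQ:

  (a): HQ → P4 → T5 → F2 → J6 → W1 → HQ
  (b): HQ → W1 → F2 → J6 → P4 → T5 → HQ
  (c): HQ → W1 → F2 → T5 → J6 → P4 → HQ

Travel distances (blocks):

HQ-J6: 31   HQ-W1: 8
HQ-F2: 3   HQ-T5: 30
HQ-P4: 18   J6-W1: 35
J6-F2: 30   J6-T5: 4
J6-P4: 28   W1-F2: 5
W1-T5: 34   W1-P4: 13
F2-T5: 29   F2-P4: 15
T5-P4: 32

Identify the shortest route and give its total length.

(a): 18 + 32 + 29 + 30 + 35 + 8 = 152
(b): 8 + 5 + 30 + 28 + 32 + 30 = 133
(c): 8 + 5 + 29 + 4 + 28 + 18 = 92

92 blocks — (c) is the shortest.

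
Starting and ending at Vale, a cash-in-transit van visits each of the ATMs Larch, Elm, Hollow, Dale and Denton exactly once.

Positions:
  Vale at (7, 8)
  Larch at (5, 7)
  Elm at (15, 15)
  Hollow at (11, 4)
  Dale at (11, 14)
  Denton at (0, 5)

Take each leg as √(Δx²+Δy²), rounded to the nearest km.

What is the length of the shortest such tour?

There are 60 distinct closed tours to check (reversals are equivalent).
Vale → Larch → Elm → Hollow → Dale → Denton → Vale: 2+13+12+10+14+8 = 59
Vale → Larch → Elm → Hollow → Denton → Dale → Vale: 2+13+12+11+14+7 = 59
Vale → Larch → Elm → Dale → Hollow → Denton → Vale: 2+13+4+10+11+8 = 48
Vale → Larch → Elm → Dale → Denton → Hollow → Vale: 2+13+4+14+11+6 = 50
Vale → Larch → Elm → Denton → Hollow → Dale → Vale: 2+13+18+11+10+7 = 61
Vale → Larch → Elm → Denton → Dale → Hollow → Vale: 2+13+18+14+10+6 = 63
Vale → Larch → Hollow → Elm → Dale → Denton → Vale: 2+7+12+4+14+8 = 47
Vale → Larch → Hollow → Elm → Denton → Dale → Vale: 2+7+12+18+14+7 = 60
Vale → Larch → Hollow → Dale → Elm → Denton → Vale: 2+7+10+4+18+8 = 49
Vale → Larch → Hollow → Dale → Denton → Elm → Vale: 2+7+10+14+18+11 = 62
Vale → Larch → Hollow → Denton → Elm → Dale → Vale: 2+7+11+18+4+7 = 49
Vale → Larch → Hollow → Denton → Dale → Elm → Vale: 2+7+11+14+4+11 = 49
Vale → Larch → Dale → Elm → Hollow → Denton → Vale: 2+9+4+12+11+8 = 46
Vale → Larch → Dale → Elm → Denton → Hollow → Vale: 2+9+4+18+11+6 = 50
… (46 more)
Vale → Larch → Denton → Hollow → Elm → Dale → Vale: 2+5+11+12+4+7 = 41  ← best
The minimum is 41.
One optimal route: Vale → Larch → Denton → Hollow → Elm → Dale → Vale (or its reverse).

Minimum total distance: 41 km.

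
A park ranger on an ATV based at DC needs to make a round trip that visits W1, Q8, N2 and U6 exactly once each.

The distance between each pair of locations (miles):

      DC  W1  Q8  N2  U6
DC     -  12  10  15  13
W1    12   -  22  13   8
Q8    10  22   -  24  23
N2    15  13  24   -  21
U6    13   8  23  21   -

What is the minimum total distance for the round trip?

Shortest round trip = 68 miles.

DC → W1 → Q8 → N2 → U6 → DC: 12+22+24+21+13 = 92
DC → W1 → Q8 → U6 → N2 → DC: 12+22+23+21+15 = 93
DC → W1 → N2 → Q8 → U6 → DC: 12+13+24+23+13 = 85
DC → W1 → N2 → U6 → Q8 → DC: 12+13+21+23+10 = 79
DC → W1 → U6 → Q8 → N2 → DC: 12+8+23+24+15 = 82
DC → W1 → U6 → N2 → Q8 → DC: 12+8+21+24+10 = 75
DC → Q8 → W1 → N2 → U6 → DC: 10+22+13+21+13 = 79
DC → Q8 → W1 → U6 → N2 → DC: 10+22+8+21+15 = 76
DC → Q8 → N2 → W1 → U6 → DC: 10+24+13+8+13 = 68
DC → Q8 → U6 → W1 → N2 → DC: 10+23+8+13+15 = 69
DC → N2 → W1 → Q8 → U6 → DC: 15+13+22+23+13 = 86
DC → N2 → Q8 → W1 → U6 → DC: 15+24+22+8+13 = 82
The minimum is 68.
One optimal route: DC → Q8 → N2 → W1 → U6 → DC (or its reverse).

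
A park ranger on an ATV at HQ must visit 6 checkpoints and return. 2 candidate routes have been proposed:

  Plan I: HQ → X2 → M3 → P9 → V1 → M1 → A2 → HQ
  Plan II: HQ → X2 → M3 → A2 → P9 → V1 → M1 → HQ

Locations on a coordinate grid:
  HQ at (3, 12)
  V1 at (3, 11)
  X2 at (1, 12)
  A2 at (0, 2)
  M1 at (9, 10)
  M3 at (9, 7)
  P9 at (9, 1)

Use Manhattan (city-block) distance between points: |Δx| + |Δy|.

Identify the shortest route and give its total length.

Plan I: 2 + 13 + 6 + 16 + 7 + 17 + 13 = 74
Plan II: 2 + 13 + 14 + 10 + 16 + 7 + 8 = 70

70 — Plan II is the shortest.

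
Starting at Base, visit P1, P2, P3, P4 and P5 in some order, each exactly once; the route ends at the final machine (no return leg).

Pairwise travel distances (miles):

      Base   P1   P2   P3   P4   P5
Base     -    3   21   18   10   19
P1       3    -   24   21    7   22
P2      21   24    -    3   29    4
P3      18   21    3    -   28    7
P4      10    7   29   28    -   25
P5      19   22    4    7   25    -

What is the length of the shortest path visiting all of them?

There are 5! = 120 possible orderings.
Base→P1→P2→P3→P4→P5: 3+24+3+28+25 = 83
Base→P1→P2→P3→P5→P4: 3+24+3+7+25 = 62
Base→P1→P2→P4→P3→P5: 3+24+29+28+7 = 91
Base→P1→P2→P4→P5→P3: 3+24+29+25+7 = 88
Base→P1→P2→P5→P3→P4: 3+24+4+7+28 = 66
Base→P1→P2→P5→P4→P3: 3+24+4+25+28 = 84
Base→P1→P3→P2→P4→P5: 3+21+3+29+25 = 81
Base→P1→P3→P2→P5→P4: 3+21+3+4+25 = 56
Base→P1→P3→P4→P2→P5: 3+21+28+29+4 = 85
Base→P1→P3→P4→P5→P2: 3+21+28+25+4 = 81
Base→P1→P3→P5→P2→P4: 3+21+7+4+29 = 64
Base→P1→P3→P5→P4→P2: 3+21+7+25+29 = 85
Base→P1→P4→P2→P3→P5: 3+7+29+3+7 = 49
Base→P1→P4→P2→P5→P3: 3+7+29+4+7 = 50
… (106 more)
Base→P1→P4→P5→P2→P3: 3+7+25+4+3 = 42  ← best
The minimum is 42.
One shortest path: Base → P1 → P4 → P5 → P2 → P3.

Minimum one-way distance = 42 miles.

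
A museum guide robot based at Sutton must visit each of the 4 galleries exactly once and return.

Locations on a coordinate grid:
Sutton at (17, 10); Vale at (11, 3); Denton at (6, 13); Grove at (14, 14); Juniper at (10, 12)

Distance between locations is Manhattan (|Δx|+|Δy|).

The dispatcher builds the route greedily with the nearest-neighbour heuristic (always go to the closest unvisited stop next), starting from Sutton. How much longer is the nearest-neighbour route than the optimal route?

2 longer than the optimal tour.

From Sutton: Grove=7, Juniper=9, Vale=13, Denton=14 → choose Grove (7).
From Grove: Juniper=6, Denton=9, Vale=14 → choose Juniper (6).
From Juniper: Denton=5, Vale=10 → choose Denton (5).
From Denton: Vale=15 → choose Vale (15).
NN route Sutton → Grove → Juniper → Denton → Vale → Sutton costs 46.
Optimal: Sutton → Vale → Juniper → Denton → Grove → Sutton costs 44 (by enumerating all 12 distinct tours).
Excess = 46 − 44 = 2.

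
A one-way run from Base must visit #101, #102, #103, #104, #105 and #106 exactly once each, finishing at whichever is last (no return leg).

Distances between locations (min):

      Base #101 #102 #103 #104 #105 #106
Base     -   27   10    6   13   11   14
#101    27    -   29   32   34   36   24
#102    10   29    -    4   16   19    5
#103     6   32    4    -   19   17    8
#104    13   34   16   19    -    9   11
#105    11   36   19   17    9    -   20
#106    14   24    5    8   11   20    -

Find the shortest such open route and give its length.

71 min — the minimum one-way total.

There are 6! = 720 possible orderings.
Base - #101 - #102 - #103 - #104 - #105 - #106: 27+29+4+19+9+20 = 108
Base - #101 - #102 - #103 - #104 - #106 - #105: 27+29+4+19+11+20 = 110
Base - #101 - #102 - #103 - #105 - #104 - #106: 27+29+4+17+9+11 = 97
Base - #101 - #102 - #103 - #105 - #106 - #104: 27+29+4+17+20+11 = 108
Base - #101 - #102 - #103 - #106 - #104 - #105: 27+29+4+8+11+9 = 88
Base - #101 - #102 - #103 - #106 - #105 - #104: 27+29+4+8+20+9 = 97
Base - #101 - #102 - #104 - #103 - #105 - #106: 27+29+16+19+17+20 = 128
Base - #101 - #102 - #104 - #103 - #106 - #105: 27+29+16+19+8+20 = 119
… (712 more)
Base - #103 - #102 - #106 - #104 - #105 - #101: 6+4+5+11+9+36 = 71  ← best
The minimum is 71.
One shortest path: Base → #103 → #102 → #106 → #104 → #105 → #101.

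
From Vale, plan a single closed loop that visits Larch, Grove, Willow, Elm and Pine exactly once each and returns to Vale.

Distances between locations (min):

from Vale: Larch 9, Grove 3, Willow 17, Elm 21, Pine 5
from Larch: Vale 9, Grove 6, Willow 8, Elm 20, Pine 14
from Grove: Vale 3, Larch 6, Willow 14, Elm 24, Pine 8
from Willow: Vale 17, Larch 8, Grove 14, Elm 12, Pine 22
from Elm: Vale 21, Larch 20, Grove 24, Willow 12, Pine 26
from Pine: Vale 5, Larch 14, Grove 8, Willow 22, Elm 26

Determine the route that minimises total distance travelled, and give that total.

Shortest round trip = 60 min.

There are 60 distinct closed tours to check (reversals are equivalent).
Vale-Larch-Grove-Willow-Elm-Pine-Vale: 9+6+14+12+26+5 = 72
Vale-Larch-Grove-Willow-Pine-Elm-Vale: 9+6+14+22+26+21 = 98
Vale-Larch-Grove-Elm-Willow-Pine-Vale: 9+6+24+12+22+5 = 78
Vale-Larch-Grove-Elm-Pine-Willow-Vale: 9+6+24+26+22+17 = 104
Vale-Larch-Grove-Pine-Willow-Elm-Vale: 9+6+8+22+12+21 = 78
Vale-Larch-Grove-Pine-Elm-Willow-Vale: 9+6+8+26+12+17 = 78
Vale-Larch-Willow-Grove-Elm-Pine-Vale: 9+8+14+24+26+5 = 86
Vale-Larch-Willow-Grove-Pine-Elm-Vale: 9+8+14+8+26+21 = 86
Vale-Larch-Willow-Elm-Grove-Pine-Vale: 9+8+12+24+8+5 = 66
Vale-Larch-Willow-Elm-Pine-Grove-Vale: 9+8+12+26+8+3 = 66
Vale-Larch-Willow-Pine-Grove-Elm-Vale: 9+8+22+8+24+21 = 92
Vale-Larch-Willow-Pine-Elm-Grove-Vale: 9+8+22+26+24+3 = 92
Vale-Larch-Elm-Grove-Willow-Pine-Vale: 9+20+24+14+22+5 = 94
Vale-Larch-Elm-Grove-Pine-Willow-Vale: 9+20+24+8+22+17 = 100
… (46 more)
Vale-Grove-Larch-Willow-Elm-Pine-Vale: 3+6+8+12+26+5 = 60  ← best
The minimum is 60.
One optimal route: Vale → Grove → Larch → Willow → Elm → Pine → Vale (or its reverse).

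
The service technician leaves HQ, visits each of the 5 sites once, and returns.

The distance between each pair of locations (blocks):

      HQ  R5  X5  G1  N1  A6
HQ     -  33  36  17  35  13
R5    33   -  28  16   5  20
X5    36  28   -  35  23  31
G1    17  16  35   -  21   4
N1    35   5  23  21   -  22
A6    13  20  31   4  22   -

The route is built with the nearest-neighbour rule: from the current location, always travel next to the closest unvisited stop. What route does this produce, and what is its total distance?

From HQ: distances to unvisited — A6=13, G1=17, R5=33, N1=35, X5=36. Nearest is A6 (13).
From A6: distances to unvisited — G1=4, R5=20, N1=22, X5=31. Nearest is G1 (4).
From G1: distances to unvisited — R5=16, N1=21, X5=35. Nearest is R5 (16).
From R5: distances to unvisited — N1=5, X5=28. Nearest is N1 (5).
From N1: distances to unvisited — X5=23. Nearest is X5 (23).
Return X5→HQ: 36.
Total = 13 + 4 + 16 + 5 + 23 + 36 = 97.

Total distance 97 blocks via the nearest-neighbour route HQ → A6 → G1 → R5 → N1 → X5 → HQ.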